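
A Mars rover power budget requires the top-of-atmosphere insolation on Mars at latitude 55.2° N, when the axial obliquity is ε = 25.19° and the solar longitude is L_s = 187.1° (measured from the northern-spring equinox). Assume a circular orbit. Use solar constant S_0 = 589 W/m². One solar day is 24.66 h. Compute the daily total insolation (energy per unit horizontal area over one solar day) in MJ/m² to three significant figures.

Solar declination: sin δ = sin ε · sin L_s = sin 25.19° × sin 187.1° = -0.05261, so δ = -3.016°.
cos h₀ = −tan(+55.2°) tan(-3.016°) = 0.0758, h₀ = 1.4949 rad.
Bracket: h₀ sin ϕ sin δ + cos ϕ cos δ sin h₀ = 1.4949×0.82115×-0.05261 + 0.57071×0.99862×0.99712 = -0.064581 + 0.568281 = 0.503700.
Q̄ = (S_0/π) × [bracket] = (589/π) × 0.503700 = 94.436 W/m².
Daily total = Q̄ × 24.66 h × 3600 s/h = 94.436 × 24.66 × 3600 / 10⁶ = 8.384 MJ/m².

8.38 MJ/m²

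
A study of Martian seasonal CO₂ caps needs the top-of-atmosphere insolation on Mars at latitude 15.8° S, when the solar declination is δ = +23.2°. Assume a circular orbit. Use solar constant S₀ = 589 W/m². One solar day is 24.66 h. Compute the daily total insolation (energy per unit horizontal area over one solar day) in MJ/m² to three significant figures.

cos H₀ = −tan(-15.8°) tan(+23.200°) = 0.1213, H₀ = 1.4492 rad.
Bracket: H₀ sin φ sin δ + cos φ cos δ sin H₀ = 1.4492×-0.27228×0.39394 + 0.96222×0.91914×0.99262 = -0.155444 + 0.877888 = 0.722444.
Q̄ = (S₀/π) × [bracket] = (589/π) × 0.722444 = 135.45 W/m².
Daily total = Q̄ × 24.66 h × 3600 s/h = 135.45 × 24.66 × 3600 / 10⁶ = 12.02 MJ/m².

12.0 MJ/m²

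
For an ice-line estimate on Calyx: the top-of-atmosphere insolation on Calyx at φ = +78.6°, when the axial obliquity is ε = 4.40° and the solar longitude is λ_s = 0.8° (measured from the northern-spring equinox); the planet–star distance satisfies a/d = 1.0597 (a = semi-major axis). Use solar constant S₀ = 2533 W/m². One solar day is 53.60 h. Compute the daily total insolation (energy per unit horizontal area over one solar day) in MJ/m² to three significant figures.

Solar declination: sin δ = sin ε · sin λ_s = sin 4.40° × sin 0.8° = 0.00107, so δ = +0.061°.
cos H₀ = −tan(+78.6°) tan(+0.061°) = -0.0053, H₀ = 1.5761 rad.
Bracket: H₀ sin φ sin δ + cos φ cos δ sin H₀ = 1.5761×0.98027×0.00107 + 0.19766×1.00000×0.99999 = 0.001653 + 0.197658 = 0.199311.
Inverse-square distance factor (a/d)² = 1.0597² = 1.122964.
Q̄ = (S₀/π) × 1.122964 × [bracket] = (2533/π) × 1.122964 × 0.199311 = 180.46 W/m².
Daily total = Q̄ × 53.60 h × 3600 s/h = 180.46 × 53.60 × 3600 / 10⁶ = 34.82 MJ/m².

34.8 MJ/m²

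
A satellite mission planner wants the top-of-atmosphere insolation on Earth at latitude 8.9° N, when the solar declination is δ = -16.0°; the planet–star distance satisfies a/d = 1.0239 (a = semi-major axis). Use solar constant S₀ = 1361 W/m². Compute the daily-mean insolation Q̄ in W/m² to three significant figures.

Q̄ ≈ 401 W/m²

cos H₀ = −tan(+8.9°) tan(-16.000°) = 0.0449, H₀ = 1.5259 rad.
Bracket: H₀ sin φ sin δ + cos φ cos δ sin H₀ = 1.5259×0.15471×-0.27564 + 0.98796×0.96126×0.99899 = -0.065071 + 0.948727 = 0.883656.
Inverse-square distance factor (a/d)² = 1.0239² = 1.048371.
Q̄ = (S₀/π) × 1.048371 × [bracket] = (1361/π) × 1.048371 × 0.883656 = 401.3 W/m².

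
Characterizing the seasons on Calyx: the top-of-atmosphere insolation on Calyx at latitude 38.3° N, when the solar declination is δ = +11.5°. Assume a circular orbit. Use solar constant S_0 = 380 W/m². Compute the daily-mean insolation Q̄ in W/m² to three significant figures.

cos h₀ = −tan(+38.3°) tan(+11.500°) = -0.1607, h₀ = 1.7322 rad.
Bracket: h₀ sin ϕ sin δ + cos ϕ cos δ sin h₀ = 1.7322×0.61978×0.19937 + 0.78478×0.97992×0.98701 = 0.214040 + 0.759032 = 0.973072.
Q̄ = (S_0/π) × [bracket] = (380/π) × 0.973072 = 117.7 W/m².

Q̄ ≈ 118 W/m²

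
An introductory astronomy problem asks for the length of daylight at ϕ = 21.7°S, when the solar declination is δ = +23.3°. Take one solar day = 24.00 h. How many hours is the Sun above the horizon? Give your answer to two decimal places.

10.68 h

cos h₀ = −tan ϕ · tan δ = −tan(-21.7°) × tan(+23.300°) = 0.1714, so h₀ = 1.3986 rad = 80.13°.
Daylight = 2h₀/(2π) × 24.00 h = (1.3986/π) × 24.00 = 10.68 h.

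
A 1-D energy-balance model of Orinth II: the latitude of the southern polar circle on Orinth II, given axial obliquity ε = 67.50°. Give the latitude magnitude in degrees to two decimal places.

The polar circle is the lowest latitude that experiences at least one full rotation of continuous darkness at the northern-summer solstice; it lies at |φ| = 90° − ε = 90° − 67.50° = 22.50°.

22.50°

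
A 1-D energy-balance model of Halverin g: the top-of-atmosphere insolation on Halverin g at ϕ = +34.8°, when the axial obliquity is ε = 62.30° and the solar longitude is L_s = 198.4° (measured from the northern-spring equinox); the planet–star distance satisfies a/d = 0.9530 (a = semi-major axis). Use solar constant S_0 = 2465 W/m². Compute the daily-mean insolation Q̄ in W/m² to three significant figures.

Solar declination: sin δ = sin ε · sin L_s = sin 62.30° × sin 198.4° = -0.27947, so δ = -16.229°.
cos h₀ = −tan(+34.8°) tan(-16.229°) = 0.2023, h₀ = 1.3671 rad.
Bracket: h₀ sin ϕ sin δ + cos ϕ cos δ sin h₀ = 1.3671×0.57071×-0.27947 + 0.82115×0.96015×0.97932 = -0.218047 + 0.772122 = 0.554075.
Inverse-square distance factor (a/d)² = 0.9530² = 0.908209.
Q̄ = (S_0/π) × 0.908209 × [bracket] = (2465/π) × 0.908209 × 0.554075 = 394.8 W/m².

Q̄ ≈ 395 W/m²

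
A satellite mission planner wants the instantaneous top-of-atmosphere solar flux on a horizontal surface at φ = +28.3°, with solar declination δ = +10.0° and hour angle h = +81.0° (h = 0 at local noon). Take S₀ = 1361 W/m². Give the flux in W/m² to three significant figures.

cos θ_z = sin φ sin δ + cos φ cos δ cos h = 0.082325 + 0.135644 = 0.217969.
Flux = S₀ · cos θ_z = 1361 × 0.217969 = 296.7 W/m².

297 W/m²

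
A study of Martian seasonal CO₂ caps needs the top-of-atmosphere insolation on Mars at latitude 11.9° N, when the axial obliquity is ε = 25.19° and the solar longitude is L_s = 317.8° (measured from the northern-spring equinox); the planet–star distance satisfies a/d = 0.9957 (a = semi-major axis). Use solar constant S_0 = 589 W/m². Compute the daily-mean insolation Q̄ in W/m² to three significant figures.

Solar declination: sin δ = sin ε · sin L_s = sin 25.19° × sin 317.8° = -0.28590, so δ = -16.613°.
cos h₀ = −tan(+11.9°) tan(-16.613°) = 0.0629, h₀ = 1.5079 rad.
Bracket: h₀ sin ϕ sin δ + cos ϕ cos δ sin h₀ = 1.5079×0.20620×-0.28590 + 0.97851×0.95826×0.99802 = -0.088895 + 0.935810 = 0.846915.
Inverse-square distance factor (a/d)² = 0.9957² = 0.991418.
Q̄ = (S_0/π) × 0.991418 × [bracket] = (589/π) × 0.991418 × 0.846915 = 157.4 W/m².

Q̄ ≈ 157 W/m²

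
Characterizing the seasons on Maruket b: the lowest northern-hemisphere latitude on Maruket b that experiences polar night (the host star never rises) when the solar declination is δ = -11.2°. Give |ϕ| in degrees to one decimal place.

Polar night requires cos h₀ = −tan ϕ tan δ ≥ 1, i.e. tan ϕ tan δ ≤ −1.
The boundary is |tan ϕ| · |tan δ| = 1, so |ϕ| = 90° − |δ| = 90° − 11.2° = 78.8° in the northern hemisphere.

|ϕ| = 78.8°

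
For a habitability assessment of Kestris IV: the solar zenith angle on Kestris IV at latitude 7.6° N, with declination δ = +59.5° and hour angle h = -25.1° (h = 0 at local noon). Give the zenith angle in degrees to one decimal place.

θ_z = 55.3°

cos θ_z = sin ϕ sin δ + cos ϕ cos δ cos h = 0.113956 + 0.455573 = 0.569529.
θ_z = arccos(0.569529) = 55.3°.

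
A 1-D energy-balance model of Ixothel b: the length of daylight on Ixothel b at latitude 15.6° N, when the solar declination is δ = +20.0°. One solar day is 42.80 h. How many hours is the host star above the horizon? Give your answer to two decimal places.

cos H₀ = −tan φ · tan δ = −tan(+15.6°) × tan(+20.000°) = -0.1016, so H₀ = 1.6726 rad = 95.83°.
Daylight = 2H₀/(2π) × 42.80 h = (1.6726/π) × 42.80 = 22.79 h.

22.79 h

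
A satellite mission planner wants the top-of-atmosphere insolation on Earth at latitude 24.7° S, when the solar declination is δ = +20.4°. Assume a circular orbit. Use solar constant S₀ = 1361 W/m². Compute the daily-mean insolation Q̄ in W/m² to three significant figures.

cos H₀ = −tan(-24.7°) tan(+20.400°) = 0.1711, H₀ = 1.3989 rad.
Bracket: H₀ sin φ sin δ + cos φ cos δ sin H₀ = 1.3989×-0.41787×0.34857 + 0.90851×0.93728×0.98526 = -0.203760 + 0.838977 = 0.635217.
Q̄ = (S₀/π) × [bracket] = (1361/π) × 0.635217 = 275.2 W/m².

Q̄ ≈ 275 W/m²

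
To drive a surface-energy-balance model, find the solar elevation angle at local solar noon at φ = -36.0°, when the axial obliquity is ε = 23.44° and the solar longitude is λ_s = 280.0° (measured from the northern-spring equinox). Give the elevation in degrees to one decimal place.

77.1°

Solar declination: sin δ = sin ε · sin λ_s = sin 23.44° × sin 280.0° = -0.39175, so δ = -23.063°.
At local noon the hour angle is zero, so the zenith angle equals |φ − δ| = |-36.0° − (-23.063°)| = 12.937°.
Elevation = 90° − 12.937° = 77.1°.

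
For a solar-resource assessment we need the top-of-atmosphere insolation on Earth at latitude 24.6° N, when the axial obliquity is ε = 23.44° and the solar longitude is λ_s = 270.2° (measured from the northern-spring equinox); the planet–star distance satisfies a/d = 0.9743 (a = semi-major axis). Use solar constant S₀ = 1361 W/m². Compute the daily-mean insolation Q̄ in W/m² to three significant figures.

Solar declination: sin δ = sin ε · sin λ_s = sin 23.44° × sin 270.2° = -0.39779, so δ = -23.440°.
cos H₀ = −tan(+24.6°) tan(-23.440°) = 0.1985, H₀ = 1.3710 rad.
Bracket: H₀ sin φ sin δ + cos φ cos δ sin H₀ = 1.3710×0.41628×-0.39779 + 0.90924×0.91748×0.98010 = -0.227027 + 0.817609 = 0.590582.
Inverse-square distance factor (a/d)² = 0.9743² = 0.949260.
Q̄ = (S₀/π) × 0.949260 × [bracket] = (1361/π) × 0.949260 × 0.590582 = 242.9 W/m².

Q̄ ≈ 243 W/m²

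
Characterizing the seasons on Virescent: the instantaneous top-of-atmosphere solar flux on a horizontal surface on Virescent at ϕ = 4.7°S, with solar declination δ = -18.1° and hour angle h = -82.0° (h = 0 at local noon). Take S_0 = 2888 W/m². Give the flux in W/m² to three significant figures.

cos θ_z = sin ϕ sin δ + cos ϕ cos δ cos h = 0.025456 + 0.131841 = 0.157297.
Flux = S_0 · cos θ_z = 2888 × 0.157297 = 454.3 W/m².

454 W/m²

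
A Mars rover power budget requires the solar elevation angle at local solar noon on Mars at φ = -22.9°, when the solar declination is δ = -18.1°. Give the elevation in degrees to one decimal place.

85.2°

At local noon the hour angle is zero, so the zenith angle equals |φ − δ| = |-22.9° − (-18.100°)| = 4.800°.
Elevation = 90° − 4.800° = 85.2°.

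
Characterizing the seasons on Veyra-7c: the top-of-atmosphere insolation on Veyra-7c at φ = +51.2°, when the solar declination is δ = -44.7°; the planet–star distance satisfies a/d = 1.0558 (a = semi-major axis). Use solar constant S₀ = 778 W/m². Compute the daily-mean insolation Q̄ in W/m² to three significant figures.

cos H₀ = −tan(+51.2°) tan(-44.700°) = 1.2308 ≥ 1 ⇒ polar night, H₀ = 0 and Q̄ = 0.
Inverse-square distance factor (a/d)² = 1.0558² = 1.114714.

Q̄ ≈ 0.00 W/m²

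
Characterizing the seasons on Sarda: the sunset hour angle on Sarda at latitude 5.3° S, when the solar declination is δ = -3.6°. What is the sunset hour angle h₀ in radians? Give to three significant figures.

cos h₀ = −tan ϕ · tan δ = −tan(-5.3°) × tan(-3.600°) = -0.0058, so h₀ = 1.5766 rad = 90.33°.

h₀ = 1.58 rad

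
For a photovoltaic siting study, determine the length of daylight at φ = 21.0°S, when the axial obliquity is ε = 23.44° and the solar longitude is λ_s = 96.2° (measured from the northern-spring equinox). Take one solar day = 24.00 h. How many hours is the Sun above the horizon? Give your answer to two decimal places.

Solar declination: sin δ = sin ε · sin λ_s = sin 23.44° × sin 96.2° = 0.39546, so δ = +23.295°.
cos H₀ = −tan φ · tan δ = −tan(-21.0°) × tan(+23.295°) = 0.1653, so H₀ = 1.4048 rad = 80.49°.
Daylight = 2H₀/(2π) × 24.00 h = (1.4048/π) × 24.00 = 10.73 h.

10.73 h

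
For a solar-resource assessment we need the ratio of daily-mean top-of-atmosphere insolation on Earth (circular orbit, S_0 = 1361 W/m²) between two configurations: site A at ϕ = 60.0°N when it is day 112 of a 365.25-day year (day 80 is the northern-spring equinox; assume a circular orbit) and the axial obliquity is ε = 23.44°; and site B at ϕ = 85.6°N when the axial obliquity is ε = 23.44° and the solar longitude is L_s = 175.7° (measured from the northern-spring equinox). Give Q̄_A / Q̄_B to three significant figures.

— Configuration A (ϕ=+60.0°):
Solar longitude: L_s = 360° × (112 − 80)/365.25 = 31.540°.
sin δ = sin 23.44° × sin 31.540° = 0.20808, so δ = +12.010°.
cos h₀ = −tan(+60.0°) tan(+12.010°) = -0.3685, h₀ = 1.9482 rad.
Bracket: h₀ sin ϕ sin δ + cos ϕ cos δ sin h₀ = 1.9482×0.86603×0.20808 + 0.50000×0.97811×0.92964 = 0.351073 + 0.454645 = 0.805718.
Q̄ = (S_0/π) × [bracket] = (1361/π) × 0.805718 = 349.05 W/m².
— Configuration B (ϕ=+85.6°):
Solar declination: sin δ = sin ε · sin L_s = sin 23.44° × sin 175.7° = 0.02983, so δ = +1.709°.
cos h₀ = −tan(+85.6°) tan(+1.709°) = -0.3878, h₀ = 1.9690 rad.
Bracket: h₀ sin ϕ sin δ + cos ϕ cos δ sin h₀ = 1.9690×0.99705×0.02983 + 0.07672×0.99956×0.92175 = 0.058562 + 0.070686 = 0.129248.
Q̄ = (S_0/π) × [bracket] = (1361/π) × 0.129248 = 55.993 W/m².
Ratio Q̄_A / Q̄_B = 349.05 / 55.993 = 6.234.

Q̄_A / Q̄_B ≈ 6.23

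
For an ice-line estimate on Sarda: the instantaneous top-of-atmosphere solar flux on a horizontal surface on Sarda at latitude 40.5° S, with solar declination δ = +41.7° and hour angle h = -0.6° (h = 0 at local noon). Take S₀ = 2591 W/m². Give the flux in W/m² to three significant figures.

352 W/m²

cos θ_z = sin φ sin δ + cos φ cos δ cos h = -0.432033 + 0.567717 = 0.135684.
Flux = S₀ · cos θ_z = 2591 × 0.135684 = 351.6 W/m².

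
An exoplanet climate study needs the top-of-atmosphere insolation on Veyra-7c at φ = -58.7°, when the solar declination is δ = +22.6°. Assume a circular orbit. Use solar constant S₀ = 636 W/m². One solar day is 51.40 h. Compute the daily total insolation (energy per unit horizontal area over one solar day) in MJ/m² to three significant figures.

cos H₀ = −tan(-58.7°) tan(+22.600°) = 0.6846, H₀ = 0.8167 rad.
Bracket: H₀ sin φ sin δ + cos φ cos δ sin H₀ = 0.8167×-0.85446×0.38430 + 0.51952×0.92321×0.72889 = -0.268179 + 0.349595 = 0.081416.
Q̄ = (S₀/π) × [bracket] = (636/π) × 0.081416 = 16.482 W/m².
Daily total = Q̄ × 51.40 h × 3600 s/h = 16.482 × 51.40 × 3600 / 10⁶ = 3.050 MJ/m².

3.05 MJ/m²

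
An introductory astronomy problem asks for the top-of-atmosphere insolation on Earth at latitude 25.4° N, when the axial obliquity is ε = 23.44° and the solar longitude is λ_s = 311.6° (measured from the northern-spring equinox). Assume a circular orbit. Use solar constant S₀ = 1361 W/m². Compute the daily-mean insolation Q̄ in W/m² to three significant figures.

Solar declination: sin δ = sin ε · sin λ_s = sin 23.44° × sin 311.6° = -0.29747, so δ = -17.305°.
cos H₀ = −tan(+25.4°) tan(-17.305°) = 0.1479, H₀ = 1.4223 rad.
Bracket: H₀ sin φ sin δ + cos φ cos δ sin H₀ = 1.4223×0.42894×-0.29747 + 0.90334×0.95473×0.98900 = -0.181481 + 0.852959 = 0.671478.
Q̄ = (S₀/π) × [bracket] = (1361/π) × 0.671478 = 290.9 W/m².

Q̄ ≈ 291 W/m²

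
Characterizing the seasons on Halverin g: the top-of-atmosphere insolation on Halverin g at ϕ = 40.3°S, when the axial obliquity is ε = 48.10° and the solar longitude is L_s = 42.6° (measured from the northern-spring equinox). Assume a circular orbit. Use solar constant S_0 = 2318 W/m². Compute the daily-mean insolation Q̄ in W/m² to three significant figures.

Solar declination: sin δ = sin ε · sin L_s = sin 48.10° × sin 42.6° = 0.50381, so δ = +30.252°.
cos h₀ = −tan(-40.3°) tan(+30.252°) = 0.4946, h₀ = 1.0534 rad.
Bracket: h₀ sin ϕ sin δ + cos ϕ cos δ sin h₀ = 1.0534×-0.64679×0.50381 + 0.76267×0.86382×0.86911 = -0.343260 + 0.572578 = 0.229318.
Q̄ = (S_0/π) × [bracket] = (2318/π) × 0.229318 = 169.2 W/m².

Q̄ ≈ 169 W/m²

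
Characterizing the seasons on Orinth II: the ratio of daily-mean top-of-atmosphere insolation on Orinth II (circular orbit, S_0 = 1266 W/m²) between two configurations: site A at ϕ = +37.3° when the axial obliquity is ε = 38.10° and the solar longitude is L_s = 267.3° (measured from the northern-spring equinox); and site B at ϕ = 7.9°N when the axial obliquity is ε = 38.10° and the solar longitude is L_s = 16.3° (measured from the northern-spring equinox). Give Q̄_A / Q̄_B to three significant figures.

— Configuration A (ϕ=+37.3°):
Solar declination: sin δ = sin ε · sin L_s = sin 38.10° × sin 267.3° = -0.61635, so δ = -38.050°.
cos h₀ = −tan(+37.3°) tan(-38.050°) = 0.5963, h₀ = 0.9320 rad.
Bracket: h₀ sin ϕ sin δ + cos ϕ cos δ sin h₀ = 0.9320×0.60599×-0.61635 + 0.79547×0.78747×0.80280 = -0.348104 + 0.502881 = 0.154777.
Q̄ = (S_0/π) × [bracket] = (1266/π) × 0.154777 = 62.372 W/m².
— Configuration B (ϕ=+7.9°):
Solar declination: sin δ = sin ε · sin L_s = sin 38.10° × sin 16.3° = 0.17318, so δ = +9.973°.
cos h₀ = −tan(+7.9°) tan(+9.973°) = -0.0244, h₀ = 1.5952 rad.
Bracket: h₀ sin ϕ sin δ + cos ϕ cos δ sin h₀ = 1.5952×0.13744×0.17318 + 0.99051×0.98489×0.99970 = 0.037969 + 0.975251 = 1.013220.
Q̄ = (S_0/π) × [bracket] = (1266/π) × 1.013220 = 408.31 W/m².
Ratio Q̄_A / Q̄_B = 62.372 / 408.31 = 0.1528.

Q̄_A / Q̄_B ≈ 0.153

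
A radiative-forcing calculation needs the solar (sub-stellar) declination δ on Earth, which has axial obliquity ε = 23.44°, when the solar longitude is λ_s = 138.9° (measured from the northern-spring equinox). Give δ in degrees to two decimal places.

δ = +15.16°

sin δ = sin ε · sin λ_s = sin 23.44° × sin 138.9° = 0.261496.
δ = arcsin(0.261496) = +15.16°.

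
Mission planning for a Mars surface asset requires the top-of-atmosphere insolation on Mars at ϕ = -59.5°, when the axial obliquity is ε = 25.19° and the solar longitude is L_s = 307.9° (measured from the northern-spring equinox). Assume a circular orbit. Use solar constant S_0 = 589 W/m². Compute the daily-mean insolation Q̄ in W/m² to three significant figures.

Solar declination: sin δ = sin ε · sin L_s = sin 25.19° × sin 307.9° = -0.33585, so δ = -19.624°.
cos h₀ = −tan(-59.5°) tan(-19.624°) = -0.6053, h₀ = 2.2210 rad.
Bracket: h₀ sin ϕ sin δ + cos ϕ cos δ sin h₀ = 2.2210×-0.86163×-0.33585 + 0.50754×0.94192×0.79598 = 0.642710 + 0.380528 = 1.023238.
Q̄ = (S_0/π) × [bracket] = (589/π) × 1.023238 = 191.8 W/m².

Q̄ ≈ 192 W/m²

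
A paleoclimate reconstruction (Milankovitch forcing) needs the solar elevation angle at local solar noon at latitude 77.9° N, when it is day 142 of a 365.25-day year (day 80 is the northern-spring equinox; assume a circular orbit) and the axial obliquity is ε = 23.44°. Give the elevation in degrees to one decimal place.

Solar longitude: λ_s = 360° × (142 − 80)/365.25 = 61.109°.
sin δ = sin 23.44° × sin 61.109° = 0.34828, so δ = +20.382°.
At local noon the hour angle is zero, so the zenith angle equals |φ − δ| = |+77.9° − (+20.382°)| = 57.518°.
Elevation = 90° − 57.518° = 32.5°.

32.5°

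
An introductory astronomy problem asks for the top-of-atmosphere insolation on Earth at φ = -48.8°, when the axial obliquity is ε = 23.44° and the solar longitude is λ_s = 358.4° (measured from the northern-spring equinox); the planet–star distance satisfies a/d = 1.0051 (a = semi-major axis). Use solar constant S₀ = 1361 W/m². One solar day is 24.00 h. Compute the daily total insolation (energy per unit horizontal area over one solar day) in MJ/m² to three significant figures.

Solar declination: sin δ = sin ε · sin λ_s = sin 23.44° × sin 358.4° = -0.01111, so δ = -0.636°.
cos H₀ = −tan(-48.8°) tan(-0.636°) = -0.0127, H₀ = 1.5835 rad.
Bracket: H₀ sin φ sin δ + cos φ cos δ sin H₀ = 1.5835×-0.75241×-0.01111 + 0.65869×0.99994×0.99992 = 0.013237 + 0.658598 = 0.671835.
Inverse-square distance factor (a/d)² = 1.0051² = 1.010226.
Q̄ = (S₀/π) × 1.010226 × [bracket] = (1361/π) × 1.010226 × 0.671835 = 294.03 W/m².
Daily total = Q̄ × 24.00 h × 3600 s/h = 294.03 × 24.00 × 3600 / 10⁶ = 25.40 MJ/m².

25.4 MJ/m²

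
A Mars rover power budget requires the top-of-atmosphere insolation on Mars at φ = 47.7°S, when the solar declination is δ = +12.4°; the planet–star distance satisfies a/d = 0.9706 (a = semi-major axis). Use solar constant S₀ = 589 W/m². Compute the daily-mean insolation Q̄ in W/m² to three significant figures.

Q̄ ≈ 75.4 W/m²

cos H₀ = −tan(-47.7°) tan(+12.400°) = 0.2416, H₀ = 1.3268 rad.
Bracket: H₀ sin φ sin δ + cos φ cos δ sin H₀ = 1.3268×-0.73963×0.21474 + 0.67301×0.97667×0.97037 = -0.210733 + 0.637833 = 0.427100.
Inverse-square distance factor (a/d)² = 0.9706² = 0.942064.
Q̄ = (S₀/π) × 0.942064 × [bracket] = (589/π) × 0.942064 × 0.427100 = 75.44 W/m².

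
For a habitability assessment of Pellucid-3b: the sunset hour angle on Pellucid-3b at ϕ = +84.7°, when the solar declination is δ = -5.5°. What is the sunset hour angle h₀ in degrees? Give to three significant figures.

cos h₀ = −tan ϕ · tan δ = 1.0380 ≥ 1, so the host star never rises (polar night) and h₀ = 0.

h₀ = 0.00°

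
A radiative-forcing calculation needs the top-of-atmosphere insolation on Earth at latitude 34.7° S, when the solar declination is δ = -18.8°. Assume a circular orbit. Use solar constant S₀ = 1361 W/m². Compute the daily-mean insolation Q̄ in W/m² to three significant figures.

cos H₀ = −tan(-34.7°) tan(-18.800°) = -0.2357, H₀ = 1.8088 rad.
Bracket: H₀ sin φ sin δ + cos φ cos δ sin H₀ = 1.8088×-0.56928×-0.32227 + 0.82214×0.94665×0.97182 = 0.331846 + 0.756347 = 1.088193.
Q̄ = (S₀/π) × [bracket] = (1361/π) × 1.088193 = 471.4 W/m².

Q̄ ≈ 471 W/m²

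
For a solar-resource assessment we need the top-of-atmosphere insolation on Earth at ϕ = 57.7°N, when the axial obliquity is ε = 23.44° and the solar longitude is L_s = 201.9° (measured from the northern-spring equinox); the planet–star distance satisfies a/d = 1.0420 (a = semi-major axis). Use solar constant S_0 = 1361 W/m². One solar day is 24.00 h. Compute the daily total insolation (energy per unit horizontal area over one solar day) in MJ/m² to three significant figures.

14.1 MJ/m²

Solar declination: sin δ = sin ε · sin L_s = sin 23.44° × sin 201.9° = -0.14837, so δ = -8.532°.
cos h₀ = −tan(+57.7°) tan(-8.532°) = 0.2373, h₀ = 1.3312 rad.
Bracket: h₀ sin ϕ sin δ + cos ϕ cos δ sin h₀ = 1.3312×0.84526×-0.14837 + 0.53435×0.98893×0.97143 = -0.166947 + 0.513337 = 0.346390.
Inverse-square distance factor (a/d)² = 1.0420² = 1.085764.
Q̄ = (S_0/π) × 1.085764 × [bracket] = (1361/π) × 1.085764 × 0.346390 = 162.93 W/m².
Daily total = Q̄ × 24.00 h × 3600 s/h = 162.93 × 24.00 × 3600 / 10⁶ = 14.08 MJ/m².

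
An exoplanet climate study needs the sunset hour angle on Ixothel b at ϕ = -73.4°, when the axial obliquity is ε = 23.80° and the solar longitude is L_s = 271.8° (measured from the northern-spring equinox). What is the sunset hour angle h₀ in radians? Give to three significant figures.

Solar declination: sin δ = sin ε · sin L_s = sin 23.80° × sin 271.8° = -0.40335, so δ = -23.788°.
Sunrise equation: cos h₀ = −tan ϕ · tan δ = -1.4786 ≤ −1, so the host star never sets (polar day) and h₀ = π.

h₀ = 3.14 rad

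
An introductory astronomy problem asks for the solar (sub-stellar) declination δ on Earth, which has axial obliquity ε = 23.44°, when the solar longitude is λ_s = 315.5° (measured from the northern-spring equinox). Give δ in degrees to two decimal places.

δ = -16.19°

sin δ = sin ε · sin λ_s = sin 23.44° × sin 315.5° = -0.278814.
δ = arcsin(-0.278814) = -16.19°.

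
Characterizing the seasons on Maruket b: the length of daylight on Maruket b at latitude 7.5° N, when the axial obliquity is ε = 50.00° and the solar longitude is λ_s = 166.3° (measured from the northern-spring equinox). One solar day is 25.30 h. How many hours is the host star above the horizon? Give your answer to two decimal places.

Solar declination: sin δ = sin ε · sin λ_s = sin 50.00° × sin 166.3° = 0.18143, so δ = +10.453°.
cos H₀ = −tan φ · tan δ = −tan(+7.5°) × tan(+10.453°) = -0.0243, so H₀ = 1.5951 rad = 91.39°.
Daylight = 2H₀/(2π) × 25.30 h = (1.5951/π) × 25.30 = 12.85 h.

12.85 h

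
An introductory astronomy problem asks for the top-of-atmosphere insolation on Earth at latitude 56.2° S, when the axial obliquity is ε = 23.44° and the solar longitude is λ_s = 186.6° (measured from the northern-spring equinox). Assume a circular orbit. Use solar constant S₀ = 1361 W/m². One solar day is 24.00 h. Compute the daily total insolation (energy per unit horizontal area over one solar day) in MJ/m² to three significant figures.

Solar declination: sin δ = sin ε · sin λ_s = sin 23.44° × sin 186.6° = -0.04572, so δ = -2.621°.
cos H₀ = −tan(-56.2°) tan(-2.621°) = -0.0684, H₀ = 1.6392 rad.
Bracket: H₀ sin φ sin δ + cos φ cos δ sin H₀ = 1.6392×-0.83098×-0.04572 + 0.55630×0.99895×0.99766 = 0.062277 + 0.554416 = 0.616693.
Q̄ = (S₀/π) × [bracket] = (1361/π) × 0.616693 = 267.16 W/m².
Daily total = Q̄ × 24.00 h × 3600 s/h = 267.16 × 24.00 × 3600 / 10⁶ = 23.08 MJ/m².

23.1 MJ/m²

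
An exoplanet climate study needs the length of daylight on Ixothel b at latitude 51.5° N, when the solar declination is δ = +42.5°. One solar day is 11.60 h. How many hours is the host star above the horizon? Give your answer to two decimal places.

Sunrise equation: cos H₀ = −tan φ · tan δ = -1.1520 ≤ −1, so the host star never sets (polar day) and H₀ = π.
Daylight = 2H₀/(2π) × 11.60 h = (3.1416/π) × 11.60 = 11.60 h.

11.60 h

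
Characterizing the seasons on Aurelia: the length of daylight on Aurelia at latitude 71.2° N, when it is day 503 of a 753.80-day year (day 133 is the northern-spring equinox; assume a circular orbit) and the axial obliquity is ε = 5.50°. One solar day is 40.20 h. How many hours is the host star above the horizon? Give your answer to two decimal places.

20.31 h

Solar longitude: λ_s = 360° × (503 − 133)/753.80 = 176.705°.
sin δ = sin 5.50° × sin 176.705° = 0.00551, so δ = +0.316°.
cos H₀ = −tan φ · tan δ = −tan(+71.2°) × tan(+0.316°) = -0.0162, so H₀ = 1.5870 rad = 90.93°.
Daylight = 2H₀/(2π) × 40.20 h = (1.5870/π) × 40.20 = 20.31 h.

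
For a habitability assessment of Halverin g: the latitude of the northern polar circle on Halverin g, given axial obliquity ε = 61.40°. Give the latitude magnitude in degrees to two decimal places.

The polar circle is the lowest latitude that experiences at least one full rotation of continuous daylight at the northern-summer solstice; it lies at |ϕ| = 90° − ε = 90° − 61.40° = 28.60°.

28.60°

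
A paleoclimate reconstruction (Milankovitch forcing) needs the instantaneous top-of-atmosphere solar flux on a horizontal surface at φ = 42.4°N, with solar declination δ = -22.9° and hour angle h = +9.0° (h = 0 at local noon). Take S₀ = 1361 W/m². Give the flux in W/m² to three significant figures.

557 W/m²

cos θ_z = sin φ sin δ + cos φ cos δ cos h = -0.262387 + 0.671879 = 0.409492.
Flux = S₀ · cos θ_z = 1361 × 0.409492 = 557.3 W/m².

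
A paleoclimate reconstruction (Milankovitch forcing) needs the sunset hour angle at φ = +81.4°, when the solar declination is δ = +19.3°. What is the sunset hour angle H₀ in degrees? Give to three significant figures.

H₀ = 180°

Sunrise equation: cos H₀ = −tan φ · tan δ = -2.3156 ≤ −1, so the Sun never sets (polar day) and H₀ = π.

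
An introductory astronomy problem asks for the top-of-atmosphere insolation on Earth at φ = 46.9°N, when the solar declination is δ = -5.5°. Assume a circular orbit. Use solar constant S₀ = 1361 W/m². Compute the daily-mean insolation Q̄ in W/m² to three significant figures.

Q̄ ≈ 249 W/m²

cos H₀ = −tan(+46.9°) tan(-5.500°) = 0.1029, H₀ = 1.4677 rad.
Bracket: H₀ sin φ sin δ + cos φ cos δ sin H₀ = 1.4677×0.73016×-0.09585 + 0.68327×0.99540×0.99469 = -0.102718 + 0.676515 = 0.573797.
Q̄ = (S₀/π) × [bracket] = (1361/π) × 0.573797 = 248.6 W/m².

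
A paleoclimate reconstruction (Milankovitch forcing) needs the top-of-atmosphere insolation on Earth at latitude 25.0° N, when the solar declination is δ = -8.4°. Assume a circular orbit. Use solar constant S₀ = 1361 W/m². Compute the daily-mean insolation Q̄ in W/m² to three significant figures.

cos H₀ = −tan(+25.0°) tan(-8.400°) = 0.0689, H₀ = 1.5019 rad.
Bracket: H₀ sin φ sin δ + cos φ cos δ sin H₀ = 1.5019×0.42262×-0.14608 + 0.90631×0.98927×0.99763 = -0.092722 + 0.894460 = 0.801738.
Q̄ = (S₀/π) × [bracket] = (1361/π) × 0.801738 = 347.3 W/m².

Q̄ ≈ 347 W/m²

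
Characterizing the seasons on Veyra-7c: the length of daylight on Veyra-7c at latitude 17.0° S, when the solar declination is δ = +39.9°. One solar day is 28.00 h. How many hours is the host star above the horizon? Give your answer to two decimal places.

11.70 h

cos H₀ = −tan φ · tan δ = −tan(-17.0°) × tan(+39.900°) = 0.2556, so H₀ = 1.3123 rad = 75.19°.
Daylight = 2H₀/(2π) × 28.00 h = (1.3123/π) × 28.00 = 11.70 h.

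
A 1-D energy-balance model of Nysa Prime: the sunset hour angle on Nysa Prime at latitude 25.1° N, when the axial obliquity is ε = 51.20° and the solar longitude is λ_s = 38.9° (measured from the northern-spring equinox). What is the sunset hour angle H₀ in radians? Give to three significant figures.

Solar declination: sin δ = sin ε · sin λ_s = sin 51.20° × sin 38.9° = 0.48940, so δ = +29.301°.
cos H₀ = −tan φ · tan δ = −tan(+25.1°) × tan(+29.301°) = -0.2629, so H₀ = 1.8368 rad = 105.24°.

H₀ = 1.84 rad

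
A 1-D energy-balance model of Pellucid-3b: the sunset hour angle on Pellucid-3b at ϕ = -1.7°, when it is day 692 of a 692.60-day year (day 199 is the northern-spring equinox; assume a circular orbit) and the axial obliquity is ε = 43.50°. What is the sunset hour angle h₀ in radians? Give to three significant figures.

h₀ = 1.60 rad

Solar longitude: L_s = 360° × (692 − 199)/692.60 = 256.252°.
sin δ = sin 43.50° × sin 256.252° = -0.66863, so δ = -41.962°.
cos h₀ = −tan ϕ · tan δ = −tan(-1.7°) × tan(-41.962°) = -0.0267, so h₀ = 1.5975 rad = 91.53°.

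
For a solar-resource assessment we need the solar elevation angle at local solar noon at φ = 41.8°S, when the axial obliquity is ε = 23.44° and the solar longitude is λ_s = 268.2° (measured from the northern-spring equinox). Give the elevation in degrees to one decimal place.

Solar declination: sin δ = sin ε · sin λ_s = sin 23.44° × sin 268.2° = -0.39759, so δ = -23.428°.
At local noon the hour angle is zero, so the zenith angle equals |φ − δ| = |-41.8° − (-23.428°)| = 18.372°.
Elevation = 90° − 18.372° = 71.6°.

71.6°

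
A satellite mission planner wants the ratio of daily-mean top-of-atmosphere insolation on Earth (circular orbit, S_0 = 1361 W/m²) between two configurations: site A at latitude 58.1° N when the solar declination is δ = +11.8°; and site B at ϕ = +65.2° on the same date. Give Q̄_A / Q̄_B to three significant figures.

Q̄_A / Q̄_B ≈ 1.10

— Configuration A (ϕ=+58.1°):
cos h₀ = −tan(+58.1°) tan(+11.800°) = -0.3356, h₀ = 1.9131 rad.
Bracket: h₀ sin ϕ sin δ + cos ϕ cos δ sin h₀ = 1.9131×0.84897×0.20450 + 0.52844×0.97887×0.94199 = 0.332142 + 0.487267 = 0.819409.
Q̄ = (S_0/π) × [bracket] = (1361/π) × 0.819409 = 354.98 W/m².
— Configuration B (ϕ=+65.2°):
cos h₀ = −tan(+65.2°) tan(+11.800°) = -0.4521, h₀ = 2.0399 rad.
Bracket: h₀ sin ϕ sin δ + cos ϕ cos δ sin h₀ = 2.0399×0.90778×0.20450 + 0.41945×0.97887×0.89195 = 0.378689 + 0.366223 = 0.744912.
Q̄ = (S_0/π) × [bracket] = (1361/π) × 0.744912 = 322.71 W/m².
Ratio Q̄_A / Q̄_B = 354.98 / 322.71 = 1.100.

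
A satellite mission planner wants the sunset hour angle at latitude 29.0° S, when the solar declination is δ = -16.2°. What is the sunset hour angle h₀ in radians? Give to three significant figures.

h₀ = 1.73 rad

cos h₀ = −tan ϕ · tan δ = −tan(-29.0°) × tan(-16.200°) = -0.1610, so h₀ = 1.7325 rad = 99.27°.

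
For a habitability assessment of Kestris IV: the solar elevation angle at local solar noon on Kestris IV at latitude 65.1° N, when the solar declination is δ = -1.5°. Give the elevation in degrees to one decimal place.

23.4°

At local noon the hour angle is zero, so the zenith angle equals |φ − δ| = |+65.1° − (-1.500°)| = 66.600°.
Elevation = 90° − 66.600° = 23.4°.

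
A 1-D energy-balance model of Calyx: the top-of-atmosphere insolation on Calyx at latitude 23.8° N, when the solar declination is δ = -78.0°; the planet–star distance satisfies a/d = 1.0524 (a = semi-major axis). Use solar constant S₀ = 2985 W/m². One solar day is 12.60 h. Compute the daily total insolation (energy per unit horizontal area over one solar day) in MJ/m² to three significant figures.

0.00 MJ/m²

cos H₀ = −tan(+23.8°) tan(-78.000°) = 2.0750 ≥ 1 ⇒ polar night, H₀ = 0 and Q̄ = 0.
Inverse-square distance factor (a/d)² = 1.0524² = 1.107546.
Daily total = Q̄ × 12.60 h × 3600 s/h = 0.00 MJ/m².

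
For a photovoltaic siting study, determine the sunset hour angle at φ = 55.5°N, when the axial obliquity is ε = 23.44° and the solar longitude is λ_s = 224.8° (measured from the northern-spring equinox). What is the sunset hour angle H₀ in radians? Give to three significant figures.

Solar declination: sin δ = sin ε · sin λ_s = sin 23.44° × sin 224.8° = -0.28030, so δ = -16.278°.
cos H₀ = −tan φ · tan δ = −tan(+55.5°) × tan(-16.278°) = 0.4249, so H₀ = 1.1320 rad = 64.86°.

H₀ = 1.13 rad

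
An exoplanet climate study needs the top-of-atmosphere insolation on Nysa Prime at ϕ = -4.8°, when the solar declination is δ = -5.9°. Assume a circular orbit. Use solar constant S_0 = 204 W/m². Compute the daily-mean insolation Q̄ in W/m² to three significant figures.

cos h₀ = −tan(-4.8°) tan(-5.900°) = -0.0087, h₀ = 1.5795 rad.
Bracket: h₀ sin ϕ sin δ + cos ϕ cos δ sin h₀ = 1.5795×-0.08368×-0.10279 + 0.99649×0.99470×0.99996 = 0.013586 + 0.991169 = 1.004755.
Q̄ = (S_0/π) × [bracket] = (204/π) × 1.004755 = 65.24 W/m².

Q̄ ≈ 65.2 W/m²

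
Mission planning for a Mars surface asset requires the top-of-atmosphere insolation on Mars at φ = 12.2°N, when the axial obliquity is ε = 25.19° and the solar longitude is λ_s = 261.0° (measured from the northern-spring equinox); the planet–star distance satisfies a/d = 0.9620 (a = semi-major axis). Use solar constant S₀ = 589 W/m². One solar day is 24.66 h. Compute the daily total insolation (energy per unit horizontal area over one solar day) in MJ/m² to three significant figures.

11.6 MJ/m²

Solar declination: sin δ = sin ε · sin λ_s = sin 25.19° × sin 261.0° = -0.42038, so δ = -24.859°.
cos H₀ = −tan(+12.2°) tan(-24.859°) = 0.1002, H₀ = 1.4705 rad.
Bracket: H₀ sin φ sin δ + cos φ cos δ sin H₀ = 1.4705×0.21132×-0.42038 + 0.97742×0.90735×0.99497 = -0.130631 + 0.882401 = 0.751770.
Inverse-square distance factor (a/d)² = 0.9620² = 0.925444.
Q̄ = (S₀/π) × 0.925444 × [bracket] = (589/π) × 0.925444 × 0.751770 = 130.44 W/m².
Daily total = Q̄ × 24.66 h × 3600 s/h = 130.44 × 24.66 × 3600 / 10⁶ = 11.58 MJ/m².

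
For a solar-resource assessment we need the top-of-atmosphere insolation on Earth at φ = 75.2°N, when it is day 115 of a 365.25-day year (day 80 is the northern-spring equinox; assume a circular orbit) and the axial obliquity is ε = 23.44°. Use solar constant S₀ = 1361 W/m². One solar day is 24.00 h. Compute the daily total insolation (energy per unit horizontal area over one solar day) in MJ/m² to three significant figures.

Solar longitude: λ_s = 360° × (115 − 80)/365.25 = 34.497°.
sin δ = sin 23.44° × sin 34.497° = 0.22529, so δ = +13.020°.
cos H₀ = −tan(+75.2°) tan(+13.020°) = -0.8752, H₀ = 2.6366 rad.
Bracket: H₀ sin φ sin δ + cos φ cos δ sin H₀ = 2.6366×0.96682×0.22529 + 0.25545×0.97429×0.48377 = 0.574291 + 0.120402 = 0.694693.
Q̄ = (S₀/π) × [bracket] = (1361/π) × 0.694693 = 300.95 W/m².
Daily total = Q̄ × 24.00 h × 3600 s/h = 300.95 × 24.00 × 3600 / 10⁶ = 26.00 MJ/m².

26.0 MJ/m²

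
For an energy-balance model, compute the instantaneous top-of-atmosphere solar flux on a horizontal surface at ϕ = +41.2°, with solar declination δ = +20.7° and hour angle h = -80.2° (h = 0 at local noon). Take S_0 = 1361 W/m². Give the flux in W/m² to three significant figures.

cos θ_z = sin ϕ sin δ + cos ϕ cos δ cos h = 0.232830 + 0.119801 = 0.352631.
Flux = S_0 · cos θ_z = 1361 × 0.352631 = 479.9 W/m².

480 W/m²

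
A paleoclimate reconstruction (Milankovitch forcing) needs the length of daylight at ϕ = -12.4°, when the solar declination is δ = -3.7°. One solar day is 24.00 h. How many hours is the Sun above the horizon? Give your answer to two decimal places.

12.11 h

cos h₀ = −tan ϕ · tan δ = −tan(-12.4°) × tan(-3.700°) = -0.0142, so h₀ = 1.5850 rad = 90.81°.
Daylight = 2h₀/(2π) × 24.00 h = (1.5850/π) × 24.00 = 12.11 h.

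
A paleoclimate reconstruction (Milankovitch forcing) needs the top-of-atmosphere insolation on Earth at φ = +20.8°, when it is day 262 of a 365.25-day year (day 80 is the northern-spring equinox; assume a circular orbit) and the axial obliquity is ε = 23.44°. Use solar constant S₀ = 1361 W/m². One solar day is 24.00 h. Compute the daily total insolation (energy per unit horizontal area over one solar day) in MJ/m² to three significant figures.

Solar longitude: λ_s = 360° × (262 − 80)/365.25 = 179.384°.
sin δ = sin 23.44° × sin 179.384° = 0.00428, so δ = +0.245°.
cos H₀ = −tan(+20.8°) tan(+0.245°) = -0.0016, H₀ = 1.5724 rad.
Bracket: H₀ sin φ sin δ + cos φ cos δ sin H₀ = 1.5724×0.35511×0.00428 + 0.93483×0.99999×1.00000 = 0.002390 + 0.934821 = 0.937211.
Q̄ = (S₀/π) × [bracket] = (1361/π) × 0.937211 = 406.02 W/m².
Daily total = Q̄ × 24.00 h × 3600 s/h = 406.02 × 24.00 × 3600 / 10⁶ = 35.08 MJ/m².

35.1 MJ/m²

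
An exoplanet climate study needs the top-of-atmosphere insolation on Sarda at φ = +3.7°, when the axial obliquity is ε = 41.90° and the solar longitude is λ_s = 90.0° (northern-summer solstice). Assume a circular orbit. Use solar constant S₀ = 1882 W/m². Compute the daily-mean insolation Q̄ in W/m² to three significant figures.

Q̄ ≈ 486 W/m²

Solar declination: sin δ = sin ε · sin λ_s = sin 41.90° × sin 90.0° = 0.66783, so δ = +41.900°.
cos H₀ = −tan(+3.7°) tan(+41.900°) = -0.0580, H₀ = 1.6289 rad.
Bracket: H₀ sin φ sin δ + cos φ cos δ sin H₀ = 1.6289×0.06453×0.66783 + 0.99792×0.74431×0.99832 = 0.070198 + 0.741514 = 0.811712.
Q̄ = (S₀/π) × [bracket] = (1882/π) × 0.811712 = 486.3 W/m².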